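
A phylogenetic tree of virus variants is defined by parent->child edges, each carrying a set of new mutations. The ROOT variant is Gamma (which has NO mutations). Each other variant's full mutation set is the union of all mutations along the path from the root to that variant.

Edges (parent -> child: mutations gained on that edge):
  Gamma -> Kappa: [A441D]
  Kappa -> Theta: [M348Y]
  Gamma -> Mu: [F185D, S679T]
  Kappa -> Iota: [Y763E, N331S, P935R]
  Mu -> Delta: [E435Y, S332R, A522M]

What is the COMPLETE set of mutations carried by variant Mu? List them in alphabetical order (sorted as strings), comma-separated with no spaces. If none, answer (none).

At Gamma: gained [] -> total []
At Mu: gained ['F185D', 'S679T'] -> total ['F185D', 'S679T']

Answer: F185D,S679T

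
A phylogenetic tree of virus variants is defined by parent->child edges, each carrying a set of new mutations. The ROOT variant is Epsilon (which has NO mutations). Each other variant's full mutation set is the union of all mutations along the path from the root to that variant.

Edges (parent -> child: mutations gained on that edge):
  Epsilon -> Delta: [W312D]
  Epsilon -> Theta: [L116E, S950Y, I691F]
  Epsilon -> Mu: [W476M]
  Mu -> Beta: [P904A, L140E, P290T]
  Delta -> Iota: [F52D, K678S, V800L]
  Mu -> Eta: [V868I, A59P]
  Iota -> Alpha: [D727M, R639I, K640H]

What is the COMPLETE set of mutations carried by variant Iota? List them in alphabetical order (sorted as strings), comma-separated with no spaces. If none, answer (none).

Answer: F52D,K678S,V800L,W312D

Derivation:
At Epsilon: gained [] -> total []
At Delta: gained ['W312D'] -> total ['W312D']
At Iota: gained ['F52D', 'K678S', 'V800L'] -> total ['F52D', 'K678S', 'V800L', 'W312D']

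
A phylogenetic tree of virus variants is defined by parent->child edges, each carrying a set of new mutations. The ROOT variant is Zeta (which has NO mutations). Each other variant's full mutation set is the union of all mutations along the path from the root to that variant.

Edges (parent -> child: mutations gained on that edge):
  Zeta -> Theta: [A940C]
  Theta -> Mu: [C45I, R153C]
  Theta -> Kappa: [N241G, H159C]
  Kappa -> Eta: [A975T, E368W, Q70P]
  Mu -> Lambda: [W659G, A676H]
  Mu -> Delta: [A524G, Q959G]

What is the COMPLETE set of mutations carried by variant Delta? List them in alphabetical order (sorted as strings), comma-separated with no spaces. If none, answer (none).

Answer: A524G,A940C,C45I,Q959G,R153C

Derivation:
At Zeta: gained [] -> total []
At Theta: gained ['A940C'] -> total ['A940C']
At Mu: gained ['C45I', 'R153C'] -> total ['A940C', 'C45I', 'R153C']
At Delta: gained ['A524G', 'Q959G'] -> total ['A524G', 'A940C', 'C45I', 'Q959G', 'R153C']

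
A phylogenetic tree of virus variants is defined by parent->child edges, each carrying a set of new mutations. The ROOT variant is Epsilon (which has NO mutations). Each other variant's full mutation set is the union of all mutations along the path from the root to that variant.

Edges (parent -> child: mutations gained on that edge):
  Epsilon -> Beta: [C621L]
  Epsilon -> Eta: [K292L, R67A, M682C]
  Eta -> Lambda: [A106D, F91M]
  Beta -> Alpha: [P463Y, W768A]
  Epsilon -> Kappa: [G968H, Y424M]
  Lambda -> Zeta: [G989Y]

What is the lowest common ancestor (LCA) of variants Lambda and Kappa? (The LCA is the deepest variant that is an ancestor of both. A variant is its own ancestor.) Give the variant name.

Answer: Epsilon

Derivation:
Path from root to Lambda: Epsilon -> Eta -> Lambda
  ancestors of Lambda: {Epsilon, Eta, Lambda}
Path from root to Kappa: Epsilon -> Kappa
  ancestors of Kappa: {Epsilon, Kappa}
Common ancestors: {Epsilon}
Walk up from Kappa: Kappa (not in ancestors of Lambda), Epsilon (in ancestors of Lambda)
Deepest common ancestor (LCA) = Epsilon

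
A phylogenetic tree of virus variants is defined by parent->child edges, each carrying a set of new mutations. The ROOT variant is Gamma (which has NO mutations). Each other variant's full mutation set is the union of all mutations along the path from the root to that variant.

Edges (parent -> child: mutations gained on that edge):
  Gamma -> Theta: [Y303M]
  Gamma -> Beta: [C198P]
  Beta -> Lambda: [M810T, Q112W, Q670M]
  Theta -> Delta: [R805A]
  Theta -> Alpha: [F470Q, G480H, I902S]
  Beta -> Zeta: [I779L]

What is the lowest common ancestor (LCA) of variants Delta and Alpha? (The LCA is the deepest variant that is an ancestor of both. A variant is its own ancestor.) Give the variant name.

Path from root to Delta: Gamma -> Theta -> Delta
  ancestors of Delta: {Gamma, Theta, Delta}
Path from root to Alpha: Gamma -> Theta -> Alpha
  ancestors of Alpha: {Gamma, Theta, Alpha}
Common ancestors: {Gamma, Theta}
Walk up from Alpha: Alpha (not in ancestors of Delta), Theta (in ancestors of Delta), Gamma (in ancestors of Delta)
Deepest common ancestor (LCA) = Theta

Answer: Theta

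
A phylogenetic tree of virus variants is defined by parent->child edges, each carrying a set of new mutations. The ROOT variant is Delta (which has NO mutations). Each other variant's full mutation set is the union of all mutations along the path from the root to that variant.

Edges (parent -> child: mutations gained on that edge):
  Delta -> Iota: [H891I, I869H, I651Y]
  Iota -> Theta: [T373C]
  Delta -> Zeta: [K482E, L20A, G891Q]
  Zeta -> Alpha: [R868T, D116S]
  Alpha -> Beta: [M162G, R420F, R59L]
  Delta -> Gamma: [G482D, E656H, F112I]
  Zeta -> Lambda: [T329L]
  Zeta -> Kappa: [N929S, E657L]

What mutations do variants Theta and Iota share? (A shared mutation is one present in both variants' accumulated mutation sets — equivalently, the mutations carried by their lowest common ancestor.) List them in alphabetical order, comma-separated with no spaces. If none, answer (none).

Accumulating mutations along path to Theta:
  At Delta: gained [] -> total []
  At Iota: gained ['H891I', 'I869H', 'I651Y'] -> total ['H891I', 'I651Y', 'I869H']
  At Theta: gained ['T373C'] -> total ['H891I', 'I651Y', 'I869H', 'T373C']
Mutations(Theta) = ['H891I', 'I651Y', 'I869H', 'T373C']
Accumulating mutations along path to Iota:
  At Delta: gained [] -> total []
  At Iota: gained ['H891I', 'I869H', 'I651Y'] -> total ['H891I', 'I651Y', 'I869H']
Mutations(Iota) = ['H891I', 'I651Y', 'I869H']
Intersection: ['H891I', 'I651Y', 'I869H', 'T373C'] ∩ ['H891I', 'I651Y', 'I869H'] = ['H891I', 'I651Y', 'I869H']

Answer: H891I,I651Y,I869H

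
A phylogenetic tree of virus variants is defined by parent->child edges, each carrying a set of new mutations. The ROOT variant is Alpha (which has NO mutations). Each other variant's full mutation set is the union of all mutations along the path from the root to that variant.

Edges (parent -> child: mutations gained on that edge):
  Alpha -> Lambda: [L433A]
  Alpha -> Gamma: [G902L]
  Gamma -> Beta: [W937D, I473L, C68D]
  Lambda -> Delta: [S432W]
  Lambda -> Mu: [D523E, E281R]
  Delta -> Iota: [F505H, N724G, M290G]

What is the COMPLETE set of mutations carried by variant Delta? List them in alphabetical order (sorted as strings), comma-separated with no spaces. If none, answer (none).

Answer: L433A,S432W

Derivation:
At Alpha: gained [] -> total []
At Lambda: gained ['L433A'] -> total ['L433A']
At Delta: gained ['S432W'] -> total ['L433A', 'S432W']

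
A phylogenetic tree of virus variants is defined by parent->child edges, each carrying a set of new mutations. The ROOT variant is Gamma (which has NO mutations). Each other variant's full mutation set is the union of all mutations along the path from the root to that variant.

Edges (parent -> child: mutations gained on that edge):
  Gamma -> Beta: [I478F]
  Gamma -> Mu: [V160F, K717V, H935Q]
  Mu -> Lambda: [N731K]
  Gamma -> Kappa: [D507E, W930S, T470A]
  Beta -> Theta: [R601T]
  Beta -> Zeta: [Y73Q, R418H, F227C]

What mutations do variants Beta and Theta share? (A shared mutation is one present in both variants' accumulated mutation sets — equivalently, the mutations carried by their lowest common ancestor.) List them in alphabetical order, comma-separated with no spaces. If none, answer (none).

Accumulating mutations along path to Beta:
  At Gamma: gained [] -> total []
  At Beta: gained ['I478F'] -> total ['I478F']
Mutations(Beta) = ['I478F']
Accumulating mutations along path to Theta:
  At Gamma: gained [] -> total []
  At Beta: gained ['I478F'] -> total ['I478F']
  At Theta: gained ['R601T'] -> total ['I478F', 'R601T']
Mutations(Theta) = ['I478F', 'R601T']
Intersection: ['I478F'] ∩ ['I478F', 'R601T'] = ['I478F']

Answer: I478F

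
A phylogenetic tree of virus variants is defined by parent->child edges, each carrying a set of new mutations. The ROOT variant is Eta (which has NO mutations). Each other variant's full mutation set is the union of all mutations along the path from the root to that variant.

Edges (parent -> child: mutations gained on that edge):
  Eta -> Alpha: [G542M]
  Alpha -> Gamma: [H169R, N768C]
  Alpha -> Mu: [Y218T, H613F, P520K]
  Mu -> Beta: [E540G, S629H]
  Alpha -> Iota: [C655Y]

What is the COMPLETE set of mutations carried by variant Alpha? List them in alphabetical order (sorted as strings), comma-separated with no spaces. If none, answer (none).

At Eta: gained [] -> total []
At Alpha: gained ['G542M'] -> total ['G542M']

Answer: G542M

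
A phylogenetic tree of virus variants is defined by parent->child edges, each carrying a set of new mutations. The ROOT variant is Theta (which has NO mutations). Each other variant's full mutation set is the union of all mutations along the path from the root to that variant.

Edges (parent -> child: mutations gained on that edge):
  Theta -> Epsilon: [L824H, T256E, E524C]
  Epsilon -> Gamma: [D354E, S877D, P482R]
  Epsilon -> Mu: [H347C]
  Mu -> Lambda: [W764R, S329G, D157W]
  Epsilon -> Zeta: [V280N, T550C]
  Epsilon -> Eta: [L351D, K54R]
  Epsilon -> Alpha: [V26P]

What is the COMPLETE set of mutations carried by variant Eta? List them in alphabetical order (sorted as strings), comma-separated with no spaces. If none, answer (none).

Answer: E524C,K54R,L351D,L824H,T256E

Derivation:
At Theta: gained [] -> total []
At Epsilon: gained ['L824H', 'T256E', 'E524C'] -> total ['E524C', 'L824H', 'T256E']
At Eta: gained ['L351D', 'K54R'] -> total ['E524C', 'K54R', 'L351D', 'L824H', 'T256E']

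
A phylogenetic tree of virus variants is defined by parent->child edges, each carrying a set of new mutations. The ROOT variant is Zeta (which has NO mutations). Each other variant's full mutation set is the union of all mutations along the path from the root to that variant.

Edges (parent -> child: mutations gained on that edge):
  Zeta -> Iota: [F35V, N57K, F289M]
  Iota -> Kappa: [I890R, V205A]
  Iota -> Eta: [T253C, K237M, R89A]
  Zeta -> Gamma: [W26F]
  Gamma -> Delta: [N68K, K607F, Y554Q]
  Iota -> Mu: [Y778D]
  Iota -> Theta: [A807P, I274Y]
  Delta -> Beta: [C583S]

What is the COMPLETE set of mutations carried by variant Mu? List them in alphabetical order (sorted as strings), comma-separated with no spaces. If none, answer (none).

Answer: F289M,F35V,N57K,Y778D

Derivation:
At Zeta: gained [] -> total []
At Iota: gained ['F35V', 'N57K', 'F289M'] -> total ['F289M', 'F35V', 'N57K']
At Mu: gained ['Y778D'] -> total ['F289M', 'F35V', 'N57K', 'Y778D']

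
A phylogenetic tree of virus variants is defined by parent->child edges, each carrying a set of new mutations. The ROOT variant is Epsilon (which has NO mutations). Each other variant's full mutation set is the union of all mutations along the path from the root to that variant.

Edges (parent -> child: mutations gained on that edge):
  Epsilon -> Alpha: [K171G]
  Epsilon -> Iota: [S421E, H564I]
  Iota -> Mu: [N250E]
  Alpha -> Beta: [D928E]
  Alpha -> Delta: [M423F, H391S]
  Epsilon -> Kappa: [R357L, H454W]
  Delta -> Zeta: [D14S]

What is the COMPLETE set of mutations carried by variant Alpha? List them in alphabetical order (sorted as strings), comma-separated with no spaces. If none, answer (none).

At Epsilon: gained [] -> total []
At Alpha: gained ['K171G'] -> total ['K171G']

Answer: K171G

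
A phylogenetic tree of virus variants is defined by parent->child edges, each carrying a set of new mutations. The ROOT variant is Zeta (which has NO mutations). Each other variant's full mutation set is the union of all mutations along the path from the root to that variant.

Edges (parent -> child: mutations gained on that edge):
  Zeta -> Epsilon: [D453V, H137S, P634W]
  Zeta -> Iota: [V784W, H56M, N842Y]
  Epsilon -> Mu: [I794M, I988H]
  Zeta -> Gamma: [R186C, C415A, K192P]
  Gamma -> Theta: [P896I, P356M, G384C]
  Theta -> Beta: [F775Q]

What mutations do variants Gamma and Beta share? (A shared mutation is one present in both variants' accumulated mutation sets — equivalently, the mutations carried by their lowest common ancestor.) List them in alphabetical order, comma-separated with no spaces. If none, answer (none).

Answer: C415A,K192P,R186C

Derivation:
Accumulating mutations along path to Gamma:
  At Zeta: gained [] -> total []
  At Gamma: gained ['R186C', 'C415A', 'K192P'] -> total ['C415A', 'K192P', 'R186C']
Mutations(Gamma) = ['C415A', 'K192P', 'R186C']
Accumulating mutations along path to Beta:
  At Zeta: gained [] -> total []
  At Gamma: gained ['R186C', 'C415A', 'K192P'] -> total ['C415A', 'K192P', 'R186C']
  At Theta: gained ['P896I', 'P356M', 'G384C'] -> total ['C415A', 'G384C', 'K192P', 'P356M', 'P896I', 'R186C']
  At Beta: gained ['F775Q'] -> total ['C415A', 'F775Q', 'G384C', 'K192P', 'P356M', 'P896I', 'R186C']
Mutations(Beta) = ['C415A', 'F775Q', 'G384C', 'K192P', 'P356M', 'P896I', 'R186C']
Intersection: ['C415A', 'K192P', 'R186C'] ∩ ['C415A', 'F775Q', 'G384C', 'K192P', 'P356M', 'P896I', 'R186C'] = ['C415A', 'K192P', 'R186C']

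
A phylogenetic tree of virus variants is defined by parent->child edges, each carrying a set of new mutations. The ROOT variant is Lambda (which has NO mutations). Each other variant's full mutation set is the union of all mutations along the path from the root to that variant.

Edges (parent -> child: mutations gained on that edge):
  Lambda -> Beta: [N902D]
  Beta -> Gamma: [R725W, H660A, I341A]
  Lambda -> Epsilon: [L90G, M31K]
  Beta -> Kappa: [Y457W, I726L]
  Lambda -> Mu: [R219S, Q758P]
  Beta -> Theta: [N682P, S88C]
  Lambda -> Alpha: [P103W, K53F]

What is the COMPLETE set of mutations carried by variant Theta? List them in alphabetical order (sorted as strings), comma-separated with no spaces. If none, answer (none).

Answer: N682P,N902D,S88C

Derivation:
At Lambda: gained [] -> total []
At Beta: gained ['N902D'] -> total ['N902D']
At Theta: gained ['N682P', 'S88C'] -> total ['N682P', 'N902D', 'S88C']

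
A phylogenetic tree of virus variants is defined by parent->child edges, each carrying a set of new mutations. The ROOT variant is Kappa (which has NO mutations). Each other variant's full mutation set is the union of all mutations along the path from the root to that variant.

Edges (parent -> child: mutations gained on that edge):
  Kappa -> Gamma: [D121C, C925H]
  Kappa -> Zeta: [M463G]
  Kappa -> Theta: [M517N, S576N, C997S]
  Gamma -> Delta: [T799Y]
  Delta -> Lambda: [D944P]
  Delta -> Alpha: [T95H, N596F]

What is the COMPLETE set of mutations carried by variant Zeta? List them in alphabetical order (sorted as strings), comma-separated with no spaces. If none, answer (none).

Answer: M463G

Derivation:
At Kappa: gained [] -> total []
At Zeta: gained ['M463G'] -> total ['M463G']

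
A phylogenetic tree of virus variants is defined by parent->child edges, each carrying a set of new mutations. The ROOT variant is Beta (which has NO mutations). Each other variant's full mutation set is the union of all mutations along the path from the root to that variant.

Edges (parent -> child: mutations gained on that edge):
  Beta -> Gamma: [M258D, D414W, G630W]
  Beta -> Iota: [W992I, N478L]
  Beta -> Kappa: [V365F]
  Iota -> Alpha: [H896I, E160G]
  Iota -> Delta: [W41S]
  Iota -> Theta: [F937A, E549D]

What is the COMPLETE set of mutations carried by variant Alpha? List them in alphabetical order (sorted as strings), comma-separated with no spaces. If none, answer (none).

At Beta: gained [] -> total []
At Iota: gained ['W992I', 'N478L'] -> total ['N478L', 'W992I']
At Alpha: gained ['H896I', 'E160G'] -> total ['E160G', 'H896I', 'N478L', 'W992I']

Answer: E160G,H896I,N478L,W992I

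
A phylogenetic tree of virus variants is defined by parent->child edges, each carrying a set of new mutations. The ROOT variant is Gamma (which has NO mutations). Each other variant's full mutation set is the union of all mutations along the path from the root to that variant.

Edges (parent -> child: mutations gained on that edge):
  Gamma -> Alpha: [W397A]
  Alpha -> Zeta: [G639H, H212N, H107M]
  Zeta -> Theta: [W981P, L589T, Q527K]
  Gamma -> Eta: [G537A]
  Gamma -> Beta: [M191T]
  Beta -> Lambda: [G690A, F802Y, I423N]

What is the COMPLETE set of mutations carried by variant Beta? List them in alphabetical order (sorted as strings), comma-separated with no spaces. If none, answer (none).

At Gamma: gained [] -> total []
At Beta: gained ['M191T'] -> total ['M191T']

Answer: M191T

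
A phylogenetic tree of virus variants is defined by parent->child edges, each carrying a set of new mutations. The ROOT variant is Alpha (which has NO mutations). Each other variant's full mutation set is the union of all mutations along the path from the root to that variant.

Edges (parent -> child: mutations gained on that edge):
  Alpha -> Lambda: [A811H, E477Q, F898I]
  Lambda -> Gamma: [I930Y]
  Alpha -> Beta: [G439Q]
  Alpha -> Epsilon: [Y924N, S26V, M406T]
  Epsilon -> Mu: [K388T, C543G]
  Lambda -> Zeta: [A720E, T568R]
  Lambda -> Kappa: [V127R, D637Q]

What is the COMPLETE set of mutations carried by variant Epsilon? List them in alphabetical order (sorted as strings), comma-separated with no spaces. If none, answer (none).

Answer: M406T,S26V,Y924N

Derivation:
At Alpha: gained [] -> total []
At Epsilon: gained ['Y924N', 'S26V', 'M406T'] -> total ['M406T', 'S26V', 'Y924N']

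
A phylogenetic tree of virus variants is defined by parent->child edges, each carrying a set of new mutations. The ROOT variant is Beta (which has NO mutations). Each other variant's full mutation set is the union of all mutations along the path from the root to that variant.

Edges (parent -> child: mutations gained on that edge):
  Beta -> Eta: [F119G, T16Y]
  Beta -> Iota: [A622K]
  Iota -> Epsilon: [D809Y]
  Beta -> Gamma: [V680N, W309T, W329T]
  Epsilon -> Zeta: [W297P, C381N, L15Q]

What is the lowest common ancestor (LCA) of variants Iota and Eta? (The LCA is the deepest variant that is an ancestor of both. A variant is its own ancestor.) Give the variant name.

Path from root to Iota: Beta -> Iota
  ancestors of Iota: {Beta, Iota}
Path from root to Eta: Beta -> Eta
  ancestors of Eta: {Beta, Eta}
Common ancestors: {Beta}
Walk up from Eta: Eta (not in ancestors of Iota), Beta (in ancestors of Iota)
Deepest common ancestor (LCA) = Beta

Answer: Beta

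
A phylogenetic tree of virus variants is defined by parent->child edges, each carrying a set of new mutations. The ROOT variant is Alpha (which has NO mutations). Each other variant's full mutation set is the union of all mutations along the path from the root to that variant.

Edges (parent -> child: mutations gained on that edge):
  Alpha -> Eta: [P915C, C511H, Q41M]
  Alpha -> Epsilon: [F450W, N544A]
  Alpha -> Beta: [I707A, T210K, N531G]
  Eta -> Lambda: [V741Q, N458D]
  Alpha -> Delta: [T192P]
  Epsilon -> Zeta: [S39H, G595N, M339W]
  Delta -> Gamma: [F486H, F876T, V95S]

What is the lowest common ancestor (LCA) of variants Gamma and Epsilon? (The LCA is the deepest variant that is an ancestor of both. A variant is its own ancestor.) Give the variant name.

Answer: Alpha

Derivation:
Path from root to Gamma: Alpha -> Delta -> Gamma
  ancestors of Gamma: {Alpha, Delta, Gamma}
Path from root to Epsilon: Alpha -> Epsilon
  ancestors of Epsilon: {Alpha, Epsilon}
Common ancestors: {Alpha}
Walk up from Epsilon: Epsilon (not in ancestors of Gamma), Alpha (in ancestors of Gamma)
Deepest common ancestor (LCA) = Alpha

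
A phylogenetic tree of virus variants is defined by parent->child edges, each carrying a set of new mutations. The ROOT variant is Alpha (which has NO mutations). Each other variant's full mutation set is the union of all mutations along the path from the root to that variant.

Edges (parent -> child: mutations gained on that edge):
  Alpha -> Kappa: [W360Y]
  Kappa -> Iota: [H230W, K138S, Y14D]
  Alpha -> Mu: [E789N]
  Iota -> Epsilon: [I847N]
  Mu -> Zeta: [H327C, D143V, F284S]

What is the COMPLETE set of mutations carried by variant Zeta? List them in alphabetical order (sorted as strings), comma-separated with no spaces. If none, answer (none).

Answer: D143V,E789N,F284S,H327C

Derivation:
At Alpha: gained [] -> total []
At Mu: gained ['E789N'] -> total ['E789N']
At Zeta: gained ['H327C', 'D143V', 'F284S'] -> total ['D143V', 'E789N', 'F284S', 'H327C']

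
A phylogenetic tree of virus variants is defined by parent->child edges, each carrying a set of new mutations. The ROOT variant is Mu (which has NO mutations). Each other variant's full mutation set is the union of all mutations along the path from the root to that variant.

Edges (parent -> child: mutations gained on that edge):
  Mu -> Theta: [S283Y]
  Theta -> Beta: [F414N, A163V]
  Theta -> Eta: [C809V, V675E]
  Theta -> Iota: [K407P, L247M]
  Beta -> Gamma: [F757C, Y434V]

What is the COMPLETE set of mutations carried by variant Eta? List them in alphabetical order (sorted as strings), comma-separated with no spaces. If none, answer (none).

At Mu: gained [] -> total []
At Theta: gained ['S283Y'] -> total ['S283Y']
At Eta: gained ['C809V', 'V675E'] -> total ['C809V', 'S283Y', 'V675E']

Answer: C809V,S283Y,V675E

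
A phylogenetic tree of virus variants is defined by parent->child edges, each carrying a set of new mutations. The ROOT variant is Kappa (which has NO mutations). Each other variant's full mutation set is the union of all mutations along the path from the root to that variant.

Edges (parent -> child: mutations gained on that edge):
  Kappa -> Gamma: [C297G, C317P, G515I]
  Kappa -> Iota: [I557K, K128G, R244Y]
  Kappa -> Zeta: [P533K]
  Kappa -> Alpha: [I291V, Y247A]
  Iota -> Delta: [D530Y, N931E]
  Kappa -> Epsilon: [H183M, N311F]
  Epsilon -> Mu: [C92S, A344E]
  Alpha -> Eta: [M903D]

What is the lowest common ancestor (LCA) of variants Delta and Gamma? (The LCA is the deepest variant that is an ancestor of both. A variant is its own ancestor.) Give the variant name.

Answer: Kappa

Derivation:
Path from root to Delta: Kappa -> Iota -> Delta
  ancestors of Delta: {Kappa, Iota, Delta}
Path from root to Gamma: Kappa -> Gamma
  ancestors of Gamma: {Kappa, Gamma}
Common ancestors: {Kappa}
Walk up from Gamma: Gamma (not in ancestors of Delta), Kappa (in ancestors of Delta)
Deepest common ancestor (LCA) = Kappa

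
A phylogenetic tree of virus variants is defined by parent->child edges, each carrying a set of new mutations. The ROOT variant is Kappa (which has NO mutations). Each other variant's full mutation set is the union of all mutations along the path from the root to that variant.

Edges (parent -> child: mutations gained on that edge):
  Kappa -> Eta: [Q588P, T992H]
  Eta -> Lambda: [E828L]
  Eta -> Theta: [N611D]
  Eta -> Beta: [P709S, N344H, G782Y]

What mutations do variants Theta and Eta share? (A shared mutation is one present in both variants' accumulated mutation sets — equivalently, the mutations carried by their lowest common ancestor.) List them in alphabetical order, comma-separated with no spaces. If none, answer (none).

Accumulating mutations along path to Theta:
  At Kappa: gained [] -> total []
  At Eta: gained ['Q588P', 'T992H'] -> total ['Q588P', 'T992H']
  At Theta: gained ['N611D'] -> total ['N611D', 'Q588P', 'T992H']
Mutations(Theta) = ['N611D', 'Q588P', 'T992H']
Accumulating mutations along path to Eta:
  At Kappa: gained [] -> total []
  At Eta: gained ['Q588P', 'T992H'] -> total ['Q588P', 'T992H']
Mutations(Eta) = ['Q588P', 'T992H']
Intersection: ['N611D', 'Q588P', 'T992H'] ∩ ['Q588P', 'T992H'] = ['Q588P', 'T992H']

Answer: Q588P,T992H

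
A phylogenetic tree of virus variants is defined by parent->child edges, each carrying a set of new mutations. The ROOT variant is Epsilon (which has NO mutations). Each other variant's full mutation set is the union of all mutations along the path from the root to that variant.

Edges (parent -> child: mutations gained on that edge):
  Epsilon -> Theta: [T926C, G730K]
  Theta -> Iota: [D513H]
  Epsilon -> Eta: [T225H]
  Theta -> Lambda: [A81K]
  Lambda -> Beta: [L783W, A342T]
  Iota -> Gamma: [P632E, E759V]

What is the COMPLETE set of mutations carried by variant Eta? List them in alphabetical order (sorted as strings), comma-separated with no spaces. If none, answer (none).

Answer: T225H

Derivation:
At Epsilon: gained [] -> total []
At Eta: gained ['T225H'] -> total ['T225H']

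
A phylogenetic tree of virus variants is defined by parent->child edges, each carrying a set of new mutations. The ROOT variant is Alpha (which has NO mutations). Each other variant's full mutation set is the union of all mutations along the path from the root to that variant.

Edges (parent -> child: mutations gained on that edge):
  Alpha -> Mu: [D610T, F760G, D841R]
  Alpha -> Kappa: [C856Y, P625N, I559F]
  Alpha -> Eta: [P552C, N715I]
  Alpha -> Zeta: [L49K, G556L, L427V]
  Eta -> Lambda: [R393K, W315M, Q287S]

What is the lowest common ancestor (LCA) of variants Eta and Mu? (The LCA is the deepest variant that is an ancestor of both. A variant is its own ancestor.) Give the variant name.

Path from root to Eta: Alpha -> Eta
  ancestors of Eta: {Alpha, Eta}
Path from root to Mu: Alpha -> Mu
  ancestors of Mu: {Alpha, Mu}
Common ancestors: {Alpha}
Walk up from Mu: Mu (not in ancestors of Eta), Alpha (in ancestors of Eta)
Deepest common ancestor (LCA) = Alpha

Answer: Alpha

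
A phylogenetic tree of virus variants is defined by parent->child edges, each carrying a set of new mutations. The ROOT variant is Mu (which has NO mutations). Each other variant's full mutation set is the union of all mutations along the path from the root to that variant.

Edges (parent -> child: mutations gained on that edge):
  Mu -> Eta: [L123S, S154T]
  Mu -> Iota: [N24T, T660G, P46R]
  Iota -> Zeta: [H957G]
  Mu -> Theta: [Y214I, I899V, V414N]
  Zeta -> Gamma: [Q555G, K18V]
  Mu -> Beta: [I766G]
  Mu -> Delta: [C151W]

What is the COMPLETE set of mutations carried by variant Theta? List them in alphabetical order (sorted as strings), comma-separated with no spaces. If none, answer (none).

Answer: I899V,V414N,Y214I

Derivation:
At Mu: gained [] -> total []
At Theta: gained ['Y214I', 'I899V', 'V414N'] -> total ['I899V', 'V414N', 'Y214I']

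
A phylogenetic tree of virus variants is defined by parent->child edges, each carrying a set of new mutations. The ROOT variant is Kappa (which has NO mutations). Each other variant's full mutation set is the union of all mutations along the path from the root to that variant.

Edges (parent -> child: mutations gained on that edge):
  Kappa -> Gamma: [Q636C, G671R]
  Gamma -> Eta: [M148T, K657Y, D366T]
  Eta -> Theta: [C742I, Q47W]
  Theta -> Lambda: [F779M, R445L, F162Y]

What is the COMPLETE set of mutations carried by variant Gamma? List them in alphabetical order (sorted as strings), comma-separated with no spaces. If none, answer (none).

At Kappa: gained [] -> total []
At Gamma: gained ['Q636C', 'G671R'] -> total ['G671R', 'Q636C']

Answer: G671R,Q636C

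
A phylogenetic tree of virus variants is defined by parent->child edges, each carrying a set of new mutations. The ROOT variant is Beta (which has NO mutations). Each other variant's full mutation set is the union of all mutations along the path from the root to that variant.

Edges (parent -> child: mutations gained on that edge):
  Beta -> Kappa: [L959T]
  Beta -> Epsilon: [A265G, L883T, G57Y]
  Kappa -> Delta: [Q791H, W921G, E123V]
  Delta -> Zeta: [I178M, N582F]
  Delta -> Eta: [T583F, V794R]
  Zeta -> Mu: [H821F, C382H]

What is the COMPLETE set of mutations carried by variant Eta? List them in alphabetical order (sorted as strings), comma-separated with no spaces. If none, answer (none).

At Beta: gained [] -> total []
At Kappa: gained ['L959T'] -> total ['L959T']
At Delta: gained ['Q791H', 'W921G', 'E123V'] -> total ['E123V', 'L959T', 'Q791H', 'W921G']
At Eta: gained ['T583F', 'V794R'] -> total ['E123V', 'L959T', 'Q791H', 'T583F', 'V794R', 'W921G']

Answer: E123V,L959T,Q791H,T583F,V794R,W921G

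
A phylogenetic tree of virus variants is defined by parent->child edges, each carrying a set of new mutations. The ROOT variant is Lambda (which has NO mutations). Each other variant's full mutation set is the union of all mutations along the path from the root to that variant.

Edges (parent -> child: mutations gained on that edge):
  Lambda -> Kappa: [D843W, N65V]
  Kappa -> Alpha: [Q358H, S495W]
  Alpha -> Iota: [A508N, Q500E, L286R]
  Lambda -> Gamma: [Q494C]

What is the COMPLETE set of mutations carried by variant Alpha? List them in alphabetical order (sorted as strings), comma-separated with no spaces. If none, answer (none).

At Lambda: gained [] -> total []
At Kappa: gained ['D843W', 'N65V'] -> total ['D843W', 'N65V']
At Alpha: gained ['Q358H', 'S495W'] -> total ['D843W', 'N65V', 'Q358H', 'S495W']

Answer: D843W,N65V,Q358H,S495W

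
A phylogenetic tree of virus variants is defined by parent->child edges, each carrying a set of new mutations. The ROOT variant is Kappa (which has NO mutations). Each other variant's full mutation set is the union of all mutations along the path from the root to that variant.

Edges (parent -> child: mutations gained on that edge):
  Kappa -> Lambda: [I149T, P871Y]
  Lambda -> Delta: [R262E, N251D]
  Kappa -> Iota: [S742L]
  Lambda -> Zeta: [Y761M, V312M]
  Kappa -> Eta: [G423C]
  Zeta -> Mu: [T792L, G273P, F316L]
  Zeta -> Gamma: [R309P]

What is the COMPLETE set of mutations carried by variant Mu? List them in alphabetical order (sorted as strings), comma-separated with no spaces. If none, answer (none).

Answer: F316L,G273P,I149T,P871Y,T792L,V312M,Y761M

Derivation:
At Kappa: gained [] -> total []
At Lambda: gained ['I149T', 'P871Y'] -> total ['I149T', 'P871Y']
At Zeta: gained ['Y761M', 'V312M'] -> total ['I149T', 'P871Y', 'V312M', 'Y761M']
At Mu: gained ['T792L', 'G273P', 'F316L'] -> total ['F316L', 'G273P', 'I149T', 'P871Y', 'T792L', 'V312M', 'Y761M']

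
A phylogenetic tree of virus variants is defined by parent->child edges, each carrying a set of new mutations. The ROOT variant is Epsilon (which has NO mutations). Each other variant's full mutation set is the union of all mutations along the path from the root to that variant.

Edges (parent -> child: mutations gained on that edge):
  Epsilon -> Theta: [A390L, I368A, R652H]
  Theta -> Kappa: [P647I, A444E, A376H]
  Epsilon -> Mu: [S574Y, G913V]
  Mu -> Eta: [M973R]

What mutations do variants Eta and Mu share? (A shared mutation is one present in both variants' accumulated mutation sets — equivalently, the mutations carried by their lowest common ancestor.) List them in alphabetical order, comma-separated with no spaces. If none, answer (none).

Accumulating mutations along path to Eta:
  At Epsilon: gained [] -> total []
  At Mu: gained ['S574Y', 'G913V'] -> total ['G913V', 'S574Y']
  At Eta: gained ['M973R'] -> total ['G913V', 'M973R', 'S574Y']
Mutations(Eta) = ['G913V', 'M973R', 'S574Y']
Accumulating mutations along path to Mu:
  At Epsilon: gained [] -> total []
  At Mu: gained ['S574Y', 'G913V'] -> total ['G913V', 'S574Y']
Mutations(Mu) = ['G913V', 'S574Y']
Intersection: ['G913V', 'M973R', 'S574Y'] ∩ ['G913V', 'S574Y'] = ['G913V', 'S574Y']

Answer: G913V,S574Y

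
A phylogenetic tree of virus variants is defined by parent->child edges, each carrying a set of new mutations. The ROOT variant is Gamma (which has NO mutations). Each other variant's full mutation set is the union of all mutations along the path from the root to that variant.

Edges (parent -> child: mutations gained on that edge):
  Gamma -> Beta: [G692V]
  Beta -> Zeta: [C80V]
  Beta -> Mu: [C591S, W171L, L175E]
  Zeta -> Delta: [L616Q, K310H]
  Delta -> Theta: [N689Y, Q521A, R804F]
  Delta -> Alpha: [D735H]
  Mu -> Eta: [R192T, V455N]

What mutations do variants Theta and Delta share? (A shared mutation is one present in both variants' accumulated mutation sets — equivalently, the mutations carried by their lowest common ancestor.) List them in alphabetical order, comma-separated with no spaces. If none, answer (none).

Accumulating mutations along path to Theta:
  At Gamma: gained [] -> total []
  At Beta: gained ['G692V'] -> total ['G692V']
  At Zeta: gained ['C80V'] -> total ['C80V', 'G692V']
  At Delta: gained ['L616Q', 'K310H'] -> total ['C80V', 'G692V', 'K310H', 'L616Q']
  At Theta: gained ['N689Y', 'Q521A', 'R804F'] -> total ['C80V', 'G692V', 'K310H', 'L616Q', 'N689Y', 'Q521A', 'R804F']
Mutations(Theta) = ['C80V', 'G692V', 'K310H', 'L616Q', 'N689Y', 'Q521A', 'R804F']
Accumulating mutations along path to Delta:
  At Gamma: gained [] -> total []
  At Beta: gained ['G692V'] -> total ['G692V']
  At Zeta: gained ['C80V'] -> total ['C80V', 'G692V']
  At Delta: gained ['L616Q', 'K310H'] -> total ['C80V', 'G692V', 'K310H', 'L616Q']
Mutations(Delta) = ['C80V', 'G692V', 'K310H', 'L616Q']
Intersection: ['C80V', 'G692V', 'K310H', 'L616Q', 'N689Y', 'Q521A', 'R804F'] ∩ ['C80V', 'G692V', 'K310H', 'L616Q'] = ['C80V', 'G692V', 'K310H', 'L616Q']

Answer: C80V,G692V,K310H,L616Q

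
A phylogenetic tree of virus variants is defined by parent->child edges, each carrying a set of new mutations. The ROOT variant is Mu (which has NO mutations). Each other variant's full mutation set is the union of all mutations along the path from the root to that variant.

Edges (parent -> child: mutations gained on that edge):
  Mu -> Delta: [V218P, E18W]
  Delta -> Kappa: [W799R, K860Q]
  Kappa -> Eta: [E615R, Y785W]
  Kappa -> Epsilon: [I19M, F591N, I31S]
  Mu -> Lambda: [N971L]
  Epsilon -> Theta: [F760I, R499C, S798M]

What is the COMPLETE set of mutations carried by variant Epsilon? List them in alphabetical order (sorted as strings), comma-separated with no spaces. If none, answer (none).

At Mu: gained [] -> total []
At Delta: gained ['V218P', 'E18W'] -> total ['E18W', 'V218P']
At Kappa: gained ['W799R', 'K860Q'] -> total ['E18W', 'K860Q', 'V218P', 'W799R']
At Epsilon: gained ['I19M', 'F591N', 'I31S'] -> total ['E18W', 'F591N', 'I19M', 'I31S', 'K860Q', 'V218P', 'W799R']

Answer: E18W,F591N,I19M,I31S,K860Q,V218P,W799R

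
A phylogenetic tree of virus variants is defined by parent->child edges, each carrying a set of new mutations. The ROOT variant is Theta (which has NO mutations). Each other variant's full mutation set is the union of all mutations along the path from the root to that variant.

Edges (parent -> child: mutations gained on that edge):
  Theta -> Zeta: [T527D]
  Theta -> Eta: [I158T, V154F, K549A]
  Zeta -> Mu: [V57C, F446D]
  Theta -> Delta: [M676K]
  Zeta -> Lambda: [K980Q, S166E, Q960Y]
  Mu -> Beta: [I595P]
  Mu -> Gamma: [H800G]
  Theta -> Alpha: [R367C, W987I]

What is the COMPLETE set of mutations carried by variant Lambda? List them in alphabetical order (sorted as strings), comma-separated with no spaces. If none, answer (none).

Answer: K980Q,Q960Y,S166E,T527D

Derivation:
At Theta: gained [] -> total []
At Zeta: gained ['T527D'] -> total ['T527D']
At Lambda: gained ['K980Q', 'S166E', 'Q960Y'] -> total ['K980Q', 'Q960Y', 'S166E', 'T527D']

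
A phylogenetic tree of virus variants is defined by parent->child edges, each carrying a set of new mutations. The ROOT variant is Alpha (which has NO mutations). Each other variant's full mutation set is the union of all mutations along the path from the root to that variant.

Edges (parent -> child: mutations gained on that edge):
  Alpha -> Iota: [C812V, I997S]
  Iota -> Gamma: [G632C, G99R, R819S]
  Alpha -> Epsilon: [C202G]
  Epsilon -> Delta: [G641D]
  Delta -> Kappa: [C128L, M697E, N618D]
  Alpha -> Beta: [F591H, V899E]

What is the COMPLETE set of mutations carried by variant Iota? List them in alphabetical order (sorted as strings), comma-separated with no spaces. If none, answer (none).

Answer: C812V,I997S

Derivation:
At Alpha: gained [] -> total []
At Iota: gained ['C812V', 'I997S'] -> total ['C812V', 'I997S']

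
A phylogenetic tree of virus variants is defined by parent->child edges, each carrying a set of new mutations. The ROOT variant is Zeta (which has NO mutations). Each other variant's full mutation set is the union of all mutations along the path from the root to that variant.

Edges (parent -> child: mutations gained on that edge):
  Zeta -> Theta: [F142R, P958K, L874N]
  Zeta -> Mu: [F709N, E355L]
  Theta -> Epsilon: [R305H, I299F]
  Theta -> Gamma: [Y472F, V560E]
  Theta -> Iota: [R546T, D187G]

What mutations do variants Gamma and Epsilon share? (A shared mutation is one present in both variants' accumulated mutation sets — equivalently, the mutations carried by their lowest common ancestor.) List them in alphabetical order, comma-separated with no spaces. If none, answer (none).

Answer: F142R,L874N,P958K

Derivation:
Accumulating mutations along path to Gamma:
  At Zeta: gained [] -> total []
  At Theta: gained ['F142R', 'P958K', 'L874N'] -> total ['F142R', 'L874N', 'P958K']
  At Gamma: gained ['Y472F', 'V560E'] -> total ['F142R', 'L874N', 'P958K', 'V560E', 'Y472F']
Mutations(Gamma) = ['F142R', 'L874N', 'P958K', 'V560E', 'Y472F']
Accumulating mutations along path to Epsilon:
  At Zeta: gained [] -> total []
  At Theta: gained ['F142R', 'P958K', 'L874N'] -> total ['F142R', 'L874N', 'P958K']
  At Epsilon: gained ['R305H', 'I299F'] -> total ['F142R', 'I299F', 'L874N', 'P958K', 'R305H']
Mutations(Epsilon) = ['F142R', 'I299F', 'L874N', 'P958K', 'R305H']
Intersection: ['F142R', 'L874N', 'P958K', 'V560E', 'Y472F'] ∩ ['F142R', 'I299F', 'L874N', 'P958K', 'R305H'] = ['F142R', 'L874N', 'P958K']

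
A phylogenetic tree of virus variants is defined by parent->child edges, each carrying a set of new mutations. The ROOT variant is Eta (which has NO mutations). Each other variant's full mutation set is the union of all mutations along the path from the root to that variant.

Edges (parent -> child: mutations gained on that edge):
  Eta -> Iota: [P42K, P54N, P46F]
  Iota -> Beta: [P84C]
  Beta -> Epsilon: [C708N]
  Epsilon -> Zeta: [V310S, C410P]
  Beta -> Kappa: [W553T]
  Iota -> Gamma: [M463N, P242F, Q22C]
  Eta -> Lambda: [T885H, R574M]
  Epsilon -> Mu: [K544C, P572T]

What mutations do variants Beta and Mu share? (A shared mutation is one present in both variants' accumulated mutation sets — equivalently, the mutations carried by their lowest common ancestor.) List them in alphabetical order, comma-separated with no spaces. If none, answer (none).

Answer: P42K,P46F,P54N,P84C

Derivation:
Accumulating mutations along path to Beta:
  At Eta: gained [] -> total []
  At Iota: gained ['P42K', 'P54N', 'P46F'] -> total ['P42K', 'P46F', 'P54N']
  At Beta: gained ['P84C'] -> total ['P42K', 'P46F', 'P54N', 'P84C']
Mutations(Beta) = ['P42K', 'P46F', 'P54N', 'P84C']
Accumulating mutations along path to Mu:
  At Eta: gained [] -> total []
  At Iota: gained ['P42K', 'P54N', 'P46F'] -> total ['P42K', 'P46F', 'P54N']
  At Beta: gained ['P84C'] -> total ['P42K', 'P46F', 'P54N', 'P84C']
  At Epsilon: gained ['C708N'] -> total ['C708N', 'P42K', 'P46F', 'P54N', 'P84C']
  At Mu: gained ['K544C', 'P572T'] -> total ['C708N', 'K544C', 'P42K', 'P46F', 'P54N', 'P572T', 'P84C']
Mutations(Mu) = ['C708N', 'K544C', 'P42K', 'P46F', 'P54N', 'P572T', 'P84C']
Intersection: ['P42K', 'P46F', 'P54N', 'P84C'] ∩ ['C708N', 'K544C', 'P42K', 'P46F', 'P54N', 'P572T', 'P84C'] = ['P42K', 'P46F', 'P54N', 'P84C']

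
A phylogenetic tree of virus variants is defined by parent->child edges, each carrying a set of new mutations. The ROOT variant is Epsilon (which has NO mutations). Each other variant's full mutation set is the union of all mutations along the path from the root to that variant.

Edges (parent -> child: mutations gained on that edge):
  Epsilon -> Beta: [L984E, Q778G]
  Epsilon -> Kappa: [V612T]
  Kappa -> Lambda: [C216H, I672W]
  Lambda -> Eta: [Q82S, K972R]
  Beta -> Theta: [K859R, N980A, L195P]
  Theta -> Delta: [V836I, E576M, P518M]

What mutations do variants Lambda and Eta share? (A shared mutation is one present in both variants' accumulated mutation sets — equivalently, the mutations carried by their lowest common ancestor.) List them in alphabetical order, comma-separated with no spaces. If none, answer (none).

Accumulating mutations along path to Lambda:
  At Epsilon: gained [] -> total []
  At Kappa: gained ['V612T'] -> total ['V612T']
  At Lambda: gained ['C216H', 'I672W'] -> total ['C216H', 'I672W', 'V612T']
Mutations(Lambda) = ['C216H', 'I672W', 'V612T']
Accumulating mutations along path to Eta:
  At Epsilon: gained [] -> total []
  At Kappa: gained ['V612T'] -> total ['V612T']
  At Lambda: gained ['C216H', 'I672W'] -> total ['C216H', 'I672W', 'V612T']
  At Eta: gained ['Q82S', 'K972R'] -> total ['C216H', 'I672W', 'K972R', 'Q82S', 'V612T']
Mutations(Eta) = ['C216H', 'I672W', 'K972R', 'Q82S', 'V612T']
Intersection: ['C216H', 'I672W', 'V612T'] ∩ ['C216H', 'I672W', 'K972R', 'Q82S', 'V612T'] = ['C216H', 'I672W', 'V612T']

Answer: C216H,I672W,V612T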